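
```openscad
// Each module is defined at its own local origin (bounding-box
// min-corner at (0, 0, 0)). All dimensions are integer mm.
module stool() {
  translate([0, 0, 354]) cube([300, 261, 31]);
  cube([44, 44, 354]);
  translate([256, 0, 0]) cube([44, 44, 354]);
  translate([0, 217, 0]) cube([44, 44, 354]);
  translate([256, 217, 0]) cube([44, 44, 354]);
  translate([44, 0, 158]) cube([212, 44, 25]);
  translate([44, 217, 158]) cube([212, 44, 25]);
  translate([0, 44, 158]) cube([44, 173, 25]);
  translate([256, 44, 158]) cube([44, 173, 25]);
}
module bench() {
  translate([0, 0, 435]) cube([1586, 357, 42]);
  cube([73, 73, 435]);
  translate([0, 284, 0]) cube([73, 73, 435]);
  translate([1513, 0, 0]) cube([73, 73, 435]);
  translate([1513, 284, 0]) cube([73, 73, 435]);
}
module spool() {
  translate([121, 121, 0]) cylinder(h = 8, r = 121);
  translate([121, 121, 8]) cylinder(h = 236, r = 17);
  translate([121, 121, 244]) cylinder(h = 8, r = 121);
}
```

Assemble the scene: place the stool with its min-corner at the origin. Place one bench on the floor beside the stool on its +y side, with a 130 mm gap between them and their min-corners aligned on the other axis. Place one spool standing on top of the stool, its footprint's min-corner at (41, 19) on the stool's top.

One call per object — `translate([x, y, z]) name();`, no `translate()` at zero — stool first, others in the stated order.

stool();
translate([0, 391, 0]) bench();
translate([41, 19, 385]) spool();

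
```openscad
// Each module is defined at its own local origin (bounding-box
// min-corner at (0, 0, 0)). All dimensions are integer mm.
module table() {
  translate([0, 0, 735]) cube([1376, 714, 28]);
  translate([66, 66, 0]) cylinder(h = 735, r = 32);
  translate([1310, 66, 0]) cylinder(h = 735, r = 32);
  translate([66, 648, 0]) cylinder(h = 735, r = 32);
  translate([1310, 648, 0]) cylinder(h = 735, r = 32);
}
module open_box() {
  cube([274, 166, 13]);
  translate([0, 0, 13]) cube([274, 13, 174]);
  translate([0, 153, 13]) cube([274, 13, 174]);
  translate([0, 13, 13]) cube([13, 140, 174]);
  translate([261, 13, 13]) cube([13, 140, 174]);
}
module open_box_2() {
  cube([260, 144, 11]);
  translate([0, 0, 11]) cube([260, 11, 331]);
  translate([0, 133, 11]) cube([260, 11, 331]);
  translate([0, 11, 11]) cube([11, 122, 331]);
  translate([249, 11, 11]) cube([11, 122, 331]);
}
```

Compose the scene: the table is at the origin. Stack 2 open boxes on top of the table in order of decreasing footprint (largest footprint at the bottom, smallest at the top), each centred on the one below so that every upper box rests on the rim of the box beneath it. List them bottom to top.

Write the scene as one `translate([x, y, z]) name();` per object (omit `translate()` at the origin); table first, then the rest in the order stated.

table();
translate([551, 274, 763]) open_box();
translate([558, 285, 950]) open_box_2();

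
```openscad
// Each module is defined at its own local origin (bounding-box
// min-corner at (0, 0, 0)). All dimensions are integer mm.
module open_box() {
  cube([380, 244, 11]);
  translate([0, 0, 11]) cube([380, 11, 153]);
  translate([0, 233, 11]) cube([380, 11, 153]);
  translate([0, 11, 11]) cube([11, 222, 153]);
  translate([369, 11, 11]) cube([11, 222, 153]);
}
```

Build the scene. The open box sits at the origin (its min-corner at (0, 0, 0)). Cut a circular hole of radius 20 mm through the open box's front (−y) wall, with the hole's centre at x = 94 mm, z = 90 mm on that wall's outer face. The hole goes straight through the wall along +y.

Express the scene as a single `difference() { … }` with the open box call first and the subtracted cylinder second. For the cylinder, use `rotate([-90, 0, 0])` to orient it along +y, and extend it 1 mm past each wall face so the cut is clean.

difference() {
  open_box();
  translate([94, -1, 90]) rotate([-90, 0, 0]) cylinder(h = 13, r = 20);
}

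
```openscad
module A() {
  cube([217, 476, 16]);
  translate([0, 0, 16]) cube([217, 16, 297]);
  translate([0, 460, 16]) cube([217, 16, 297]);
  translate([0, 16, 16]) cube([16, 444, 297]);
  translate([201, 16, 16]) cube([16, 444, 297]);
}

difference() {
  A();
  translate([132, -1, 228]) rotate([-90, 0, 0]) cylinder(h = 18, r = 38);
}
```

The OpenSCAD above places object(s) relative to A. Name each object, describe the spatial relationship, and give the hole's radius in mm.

The subtracted cylinder has r = 38 mm.

A is an open box. The open box has a circular hole through its front wall. The hole's radius is 38 mm.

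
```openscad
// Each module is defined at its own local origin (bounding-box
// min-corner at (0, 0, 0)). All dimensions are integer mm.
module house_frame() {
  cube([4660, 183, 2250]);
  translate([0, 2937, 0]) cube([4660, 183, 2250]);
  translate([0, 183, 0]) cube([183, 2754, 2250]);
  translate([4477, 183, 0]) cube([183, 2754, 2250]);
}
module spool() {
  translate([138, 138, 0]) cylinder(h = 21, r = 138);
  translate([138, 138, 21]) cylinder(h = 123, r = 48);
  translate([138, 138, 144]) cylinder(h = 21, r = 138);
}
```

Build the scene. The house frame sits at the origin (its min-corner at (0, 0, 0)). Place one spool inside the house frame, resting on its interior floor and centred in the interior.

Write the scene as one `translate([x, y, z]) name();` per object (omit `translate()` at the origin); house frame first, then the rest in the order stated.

house_frame();
translate([2192, 1422, 0]) spool();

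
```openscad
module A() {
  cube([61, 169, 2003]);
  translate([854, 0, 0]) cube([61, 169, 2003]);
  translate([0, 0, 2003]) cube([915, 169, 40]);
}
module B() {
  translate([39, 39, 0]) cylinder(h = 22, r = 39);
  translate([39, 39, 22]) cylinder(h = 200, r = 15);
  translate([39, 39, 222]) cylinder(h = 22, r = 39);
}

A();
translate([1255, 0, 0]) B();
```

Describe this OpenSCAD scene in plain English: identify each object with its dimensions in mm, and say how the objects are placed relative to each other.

A is a door frame. The clear opening is 793 mm wide and 2003 mm high. Two 61 mm wide jambs, 169 mm deep, stand either side of the opening from the floor to the top of the opening. A 40 mm thick head sits across the top of both jambs, spanning the full outside width of the frame.

B is a spool: two coaxial disc flanges of radius 39 mm and thickness 22 mm, joined by a core cylinder of radius 15 mm and height 200 mm. The lower flange rests on z = 0 and the three cylinders share a vertical axis.

The spool is on the floor beside the door frame on its +x side.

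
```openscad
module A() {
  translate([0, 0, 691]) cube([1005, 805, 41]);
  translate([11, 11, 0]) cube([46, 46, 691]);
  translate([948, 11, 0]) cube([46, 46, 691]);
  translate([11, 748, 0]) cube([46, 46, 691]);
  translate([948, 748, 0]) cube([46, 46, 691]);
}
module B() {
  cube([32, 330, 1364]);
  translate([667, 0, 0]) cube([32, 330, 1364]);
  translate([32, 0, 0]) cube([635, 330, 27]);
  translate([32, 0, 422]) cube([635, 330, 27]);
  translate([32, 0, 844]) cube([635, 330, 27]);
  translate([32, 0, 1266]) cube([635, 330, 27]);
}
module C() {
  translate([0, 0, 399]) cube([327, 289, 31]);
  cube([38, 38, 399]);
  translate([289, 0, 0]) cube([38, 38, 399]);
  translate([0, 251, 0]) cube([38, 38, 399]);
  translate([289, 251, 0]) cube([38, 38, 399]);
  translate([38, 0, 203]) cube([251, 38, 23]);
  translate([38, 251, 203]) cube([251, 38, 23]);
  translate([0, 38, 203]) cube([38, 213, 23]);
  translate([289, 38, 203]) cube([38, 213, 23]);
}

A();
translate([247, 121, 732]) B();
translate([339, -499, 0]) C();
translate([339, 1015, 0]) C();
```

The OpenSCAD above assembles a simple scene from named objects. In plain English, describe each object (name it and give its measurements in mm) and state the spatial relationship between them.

A is a table: top 1005 mm (x) × 805 mm (y), 41 mm thick, upper face at z = 732 mm, on four 46×46 mm square legs, each inset 11 mm from the nearest pair of top edges, running from z = 0 to the bottom of the top.

B is an open bookshelf. Two side panels, each 32 mm thick, 330 mm deep and 1364 mm tall, stand 699 mm apart (outside-to-outside). Between them sit 4 shelves, each 27 mm thick and 330 mm deep, spanning the full gap between the sides. The bottom shelf rests on the floor (its underside at z = 0) and the clear gap between one shelf's top and the next shelf's underside is 395 mm.

C is a four-legged stool. The seat is a 327×289×31 mm slab whose top surface is at z = 430 mm; four square legs, each 38×38 mm in cross-section, run from the floor (z = 0) to the underside of the seat, each flush with a corner of the seat. Four stretchers, 38 mm wide and 23 mm tall, connect adjacent legs with their undersides at z = 203 mm, each running between the inner faces of the legs it joins and aligned with the legs' outer faces on the other axis.

The bookshelf is on top of the table. Two stools sit around the table at the −y, +y sides.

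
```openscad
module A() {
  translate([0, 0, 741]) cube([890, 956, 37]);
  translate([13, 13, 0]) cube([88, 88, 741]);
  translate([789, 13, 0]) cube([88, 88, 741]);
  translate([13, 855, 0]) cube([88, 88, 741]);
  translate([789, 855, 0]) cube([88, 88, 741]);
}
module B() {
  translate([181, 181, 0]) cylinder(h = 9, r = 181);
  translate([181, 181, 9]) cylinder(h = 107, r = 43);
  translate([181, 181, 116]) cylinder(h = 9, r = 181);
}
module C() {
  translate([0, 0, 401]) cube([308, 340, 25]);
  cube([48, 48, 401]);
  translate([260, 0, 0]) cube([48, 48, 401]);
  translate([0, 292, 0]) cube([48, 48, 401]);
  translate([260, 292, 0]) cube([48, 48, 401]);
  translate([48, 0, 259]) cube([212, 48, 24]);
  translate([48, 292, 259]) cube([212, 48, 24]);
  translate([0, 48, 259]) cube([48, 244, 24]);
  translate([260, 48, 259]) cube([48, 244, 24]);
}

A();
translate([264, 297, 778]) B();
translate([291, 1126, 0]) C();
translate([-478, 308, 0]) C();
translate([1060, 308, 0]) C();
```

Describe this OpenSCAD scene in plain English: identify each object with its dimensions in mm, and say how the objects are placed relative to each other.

A is a table with a 890×956 mm rectangular top, 37 mm thick, top surface at z = 778 mm, supported by four 88×88 mm square legs, each inset 13 mm from the nearest pair of top edges, running from the floor.

B is a spool: two coaxial disc flanges of radius 181 mm and thickness 9 mm, joined by a core cylinder of radius 43 mm and height 107 mm. The lower flange rests on z = 0 and the three cylinders share a vertical axis.

C is a simple wooden stool: a rectangular seat 308 mm (x) by 340 mm (y), 25 mm thick, top face at z = 426 mm, on four square legs, each 48×48 mm in cross-section. The legs rest on z = 0, each flush with a corner of the seat. Four stretchers, 48 mm wide and 24 mm tall, connect adjacent legs with their undersides at z = 259 mm, each running between the inner faces of the legs it joins and aligned with the legs' outer faces on the other axis.

The spool is on top of the table, centred. Three stools sit around the table at the +y, −x, +x sides.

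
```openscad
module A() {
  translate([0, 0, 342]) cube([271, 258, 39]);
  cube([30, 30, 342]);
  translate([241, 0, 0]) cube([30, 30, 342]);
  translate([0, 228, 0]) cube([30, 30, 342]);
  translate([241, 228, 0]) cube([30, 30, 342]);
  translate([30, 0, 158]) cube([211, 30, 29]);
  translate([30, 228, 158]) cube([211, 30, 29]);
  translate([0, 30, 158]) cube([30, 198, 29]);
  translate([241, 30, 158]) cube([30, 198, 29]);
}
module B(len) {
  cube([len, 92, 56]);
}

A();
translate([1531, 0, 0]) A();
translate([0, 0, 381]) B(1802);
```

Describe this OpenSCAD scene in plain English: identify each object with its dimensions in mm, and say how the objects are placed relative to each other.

A is a simple wooden stool: a rectangular seat 271 mm (x) by 258 mm (y), 39 mm thick, top face at z = 381 mm, on four square legs, each 30×30 mm in cross-section. The legs rest on z = 0, each flush with a corner of the seat. Four stretchers, 30 mm wide and 29 mm tall, connect adjacent legs with their undersides at z = 158 mm, each running between the inner faces of the legs it joins and aligned with the legs' outer faces on the other axis.

B is a rectangular beam 1802 mm long (x), 92 mm deep (y), 56 mm thick (z).

The beam spans the tops of two stools placed 1260 mm apart, resting at z = 381 mm.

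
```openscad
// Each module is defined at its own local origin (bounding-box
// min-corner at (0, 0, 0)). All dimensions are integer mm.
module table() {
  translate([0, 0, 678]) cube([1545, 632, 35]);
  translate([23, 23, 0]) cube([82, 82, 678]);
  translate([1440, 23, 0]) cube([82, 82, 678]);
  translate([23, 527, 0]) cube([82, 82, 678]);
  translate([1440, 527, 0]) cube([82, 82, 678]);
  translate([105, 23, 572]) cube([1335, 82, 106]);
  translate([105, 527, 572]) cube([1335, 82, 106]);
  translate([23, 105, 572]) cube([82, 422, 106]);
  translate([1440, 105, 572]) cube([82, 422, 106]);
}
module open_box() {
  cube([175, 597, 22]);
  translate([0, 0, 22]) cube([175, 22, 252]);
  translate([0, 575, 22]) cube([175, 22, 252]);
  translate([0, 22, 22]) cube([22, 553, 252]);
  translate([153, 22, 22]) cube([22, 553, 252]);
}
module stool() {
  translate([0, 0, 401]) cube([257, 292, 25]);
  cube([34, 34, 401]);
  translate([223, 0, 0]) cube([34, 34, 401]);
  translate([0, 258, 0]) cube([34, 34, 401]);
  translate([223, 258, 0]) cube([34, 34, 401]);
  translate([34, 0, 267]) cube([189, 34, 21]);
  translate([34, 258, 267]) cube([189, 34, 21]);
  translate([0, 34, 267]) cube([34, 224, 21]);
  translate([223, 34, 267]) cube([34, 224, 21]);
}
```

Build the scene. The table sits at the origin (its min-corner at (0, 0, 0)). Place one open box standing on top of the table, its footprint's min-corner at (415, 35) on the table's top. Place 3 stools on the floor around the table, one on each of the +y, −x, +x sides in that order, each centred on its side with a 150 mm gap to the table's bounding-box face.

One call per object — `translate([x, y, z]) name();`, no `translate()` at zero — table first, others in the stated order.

table();
translate([415, 35, 713]) open_box();
translate([644, 782, 0]) stool();
translate([-407, 170, 0]) stool();
translate([1695, 170, 0]) stool();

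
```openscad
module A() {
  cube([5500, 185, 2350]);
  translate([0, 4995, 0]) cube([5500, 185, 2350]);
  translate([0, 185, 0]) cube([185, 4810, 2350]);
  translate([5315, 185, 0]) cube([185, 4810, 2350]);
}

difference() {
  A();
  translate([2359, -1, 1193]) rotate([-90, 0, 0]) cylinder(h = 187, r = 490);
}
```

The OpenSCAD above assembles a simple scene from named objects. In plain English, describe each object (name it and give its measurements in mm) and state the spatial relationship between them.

A is the wall frame of a small rectangular building: four walls, each 2350 mm tall and 185 mm thick, enclosing a footprint 5500 mm (x) by 5180 mm (y) outside-to-outside, with no floor or roof. The front and back walls (the −y and +y sides) span the full width; the two side walls fit between them.

The house frame has a circular hole of radius 490 mm through its front wall, centred at (x = 2359, z = 1193).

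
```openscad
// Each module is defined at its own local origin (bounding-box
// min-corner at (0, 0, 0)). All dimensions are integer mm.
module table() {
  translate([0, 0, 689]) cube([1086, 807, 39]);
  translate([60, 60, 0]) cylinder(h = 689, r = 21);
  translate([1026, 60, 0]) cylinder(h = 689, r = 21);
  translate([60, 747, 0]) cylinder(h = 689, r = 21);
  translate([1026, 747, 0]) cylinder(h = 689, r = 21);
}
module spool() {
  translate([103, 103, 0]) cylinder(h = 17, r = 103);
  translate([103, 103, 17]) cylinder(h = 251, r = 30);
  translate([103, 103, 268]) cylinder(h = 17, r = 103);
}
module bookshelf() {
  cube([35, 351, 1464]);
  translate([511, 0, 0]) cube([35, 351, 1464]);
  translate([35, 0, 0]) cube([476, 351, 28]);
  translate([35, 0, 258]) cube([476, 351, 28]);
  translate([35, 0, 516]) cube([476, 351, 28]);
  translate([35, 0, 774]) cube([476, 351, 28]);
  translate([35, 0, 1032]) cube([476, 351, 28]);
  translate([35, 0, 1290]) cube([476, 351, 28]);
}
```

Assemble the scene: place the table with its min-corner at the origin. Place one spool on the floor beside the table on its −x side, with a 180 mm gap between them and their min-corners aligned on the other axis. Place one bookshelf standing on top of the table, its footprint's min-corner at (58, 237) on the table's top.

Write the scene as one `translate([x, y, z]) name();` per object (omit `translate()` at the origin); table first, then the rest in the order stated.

table();
translate([-386, 0, 0]) spool();
translate([58, 237, 728]) bookshelf();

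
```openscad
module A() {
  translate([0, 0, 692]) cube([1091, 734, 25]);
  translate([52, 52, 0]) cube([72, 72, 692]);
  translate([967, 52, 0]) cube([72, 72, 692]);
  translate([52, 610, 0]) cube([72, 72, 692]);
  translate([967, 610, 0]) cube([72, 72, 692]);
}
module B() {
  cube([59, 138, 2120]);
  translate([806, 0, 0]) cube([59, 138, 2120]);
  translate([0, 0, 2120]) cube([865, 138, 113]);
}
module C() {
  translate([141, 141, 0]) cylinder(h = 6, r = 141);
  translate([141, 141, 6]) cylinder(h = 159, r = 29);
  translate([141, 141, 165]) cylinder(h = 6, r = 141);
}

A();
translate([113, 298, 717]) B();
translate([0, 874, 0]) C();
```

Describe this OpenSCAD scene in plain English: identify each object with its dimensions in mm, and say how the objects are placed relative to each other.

A is a table: top 1091 mm (x) × 734 mm (y), 25 mm thick, upper face at z = 717 mm, on four 72×72 mm square legs, each inset 52 mm from the nearest pair of top edges, running from z = 0 to the bottom of the top.

B is a door frame. The clear opening is 747 mm wide and 2120 mm high. Two 59 mm wide jambs, 138 mm deep, stand either side of the opening from the floor to the top of the opening. A 113 mm thick head sits across the top of both jambs, spanning the full outside width of the frame.

C is a spool: two coaxial disc flanges of radius 141 mm and thickness 6 mm, joined by a core cylinder of radius 29 mm and height 159 mm. The lower flange rests on z = 0 and the three cylinders share a vertical axis.

The door frame is on top of the table, centred. The spool is on the floor beside the table on its +y side.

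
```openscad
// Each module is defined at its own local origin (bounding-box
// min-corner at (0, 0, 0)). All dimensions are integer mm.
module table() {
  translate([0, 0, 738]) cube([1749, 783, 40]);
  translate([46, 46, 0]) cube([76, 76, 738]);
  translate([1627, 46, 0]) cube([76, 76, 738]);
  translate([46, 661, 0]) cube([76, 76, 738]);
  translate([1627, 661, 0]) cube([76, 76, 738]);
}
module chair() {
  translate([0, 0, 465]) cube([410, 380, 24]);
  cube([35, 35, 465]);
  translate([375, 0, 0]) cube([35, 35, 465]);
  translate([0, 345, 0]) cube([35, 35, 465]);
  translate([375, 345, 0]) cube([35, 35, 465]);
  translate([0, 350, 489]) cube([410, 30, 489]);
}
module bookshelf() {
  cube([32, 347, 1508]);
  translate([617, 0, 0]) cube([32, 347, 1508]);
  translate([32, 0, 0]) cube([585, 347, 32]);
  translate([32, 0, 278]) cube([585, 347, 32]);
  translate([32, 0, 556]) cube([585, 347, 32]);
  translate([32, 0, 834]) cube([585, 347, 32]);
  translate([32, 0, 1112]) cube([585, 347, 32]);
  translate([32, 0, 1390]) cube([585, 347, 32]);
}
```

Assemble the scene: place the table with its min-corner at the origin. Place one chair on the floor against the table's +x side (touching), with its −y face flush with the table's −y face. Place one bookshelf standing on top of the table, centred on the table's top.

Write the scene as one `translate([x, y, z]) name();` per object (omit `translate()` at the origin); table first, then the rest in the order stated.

table();
translate([1749, 0, 0]) chair();
translate([550, 218, 778]) bookshelf();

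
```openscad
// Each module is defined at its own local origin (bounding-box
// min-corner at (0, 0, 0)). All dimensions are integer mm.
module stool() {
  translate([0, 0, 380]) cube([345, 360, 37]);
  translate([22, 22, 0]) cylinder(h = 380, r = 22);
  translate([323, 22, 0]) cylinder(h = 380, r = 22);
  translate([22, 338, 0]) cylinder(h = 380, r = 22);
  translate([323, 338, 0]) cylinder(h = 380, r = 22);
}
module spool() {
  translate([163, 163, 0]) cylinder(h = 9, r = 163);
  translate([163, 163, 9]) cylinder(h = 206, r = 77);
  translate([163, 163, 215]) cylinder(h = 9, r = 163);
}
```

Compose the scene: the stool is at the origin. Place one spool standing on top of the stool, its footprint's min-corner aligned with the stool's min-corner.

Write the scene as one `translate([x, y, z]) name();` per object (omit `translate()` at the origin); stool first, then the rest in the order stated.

stool();
translate([0, 0, 417]) spool();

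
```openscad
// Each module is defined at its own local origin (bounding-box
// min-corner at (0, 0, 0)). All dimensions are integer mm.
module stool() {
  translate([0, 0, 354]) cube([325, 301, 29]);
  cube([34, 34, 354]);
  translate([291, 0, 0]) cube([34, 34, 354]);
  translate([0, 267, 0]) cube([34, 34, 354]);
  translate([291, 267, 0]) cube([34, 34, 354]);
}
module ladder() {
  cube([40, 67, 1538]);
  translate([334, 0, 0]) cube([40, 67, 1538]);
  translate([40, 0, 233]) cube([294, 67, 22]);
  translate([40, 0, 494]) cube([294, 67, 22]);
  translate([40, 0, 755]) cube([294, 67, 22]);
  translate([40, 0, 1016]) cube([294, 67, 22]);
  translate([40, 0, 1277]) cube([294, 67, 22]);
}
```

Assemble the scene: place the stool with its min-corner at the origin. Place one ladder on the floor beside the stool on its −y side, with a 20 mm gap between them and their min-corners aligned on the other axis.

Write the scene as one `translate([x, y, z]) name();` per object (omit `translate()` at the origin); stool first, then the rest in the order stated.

stool();
translate([0, -87, 0]) ladder();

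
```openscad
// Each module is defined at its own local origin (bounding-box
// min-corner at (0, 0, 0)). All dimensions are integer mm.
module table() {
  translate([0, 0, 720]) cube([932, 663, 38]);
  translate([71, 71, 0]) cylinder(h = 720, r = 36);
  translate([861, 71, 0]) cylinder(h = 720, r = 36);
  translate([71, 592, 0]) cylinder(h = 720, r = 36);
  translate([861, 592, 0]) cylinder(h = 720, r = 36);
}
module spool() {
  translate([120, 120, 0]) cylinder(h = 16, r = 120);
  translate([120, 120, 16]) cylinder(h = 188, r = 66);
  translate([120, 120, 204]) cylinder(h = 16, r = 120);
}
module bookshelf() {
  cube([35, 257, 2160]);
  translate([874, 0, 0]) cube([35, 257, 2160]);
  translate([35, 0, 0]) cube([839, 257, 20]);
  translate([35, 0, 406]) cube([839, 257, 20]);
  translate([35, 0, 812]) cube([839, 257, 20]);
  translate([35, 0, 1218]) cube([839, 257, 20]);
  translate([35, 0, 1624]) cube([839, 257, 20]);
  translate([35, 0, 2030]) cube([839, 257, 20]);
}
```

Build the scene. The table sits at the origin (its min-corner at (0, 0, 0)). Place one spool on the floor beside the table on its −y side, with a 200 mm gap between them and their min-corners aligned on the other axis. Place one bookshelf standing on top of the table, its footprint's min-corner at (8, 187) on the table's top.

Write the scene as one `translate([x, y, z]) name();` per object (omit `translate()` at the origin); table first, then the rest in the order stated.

table();
translate([0, -440, 0]) spool();
translate([8, 187, 758]) bookshelf();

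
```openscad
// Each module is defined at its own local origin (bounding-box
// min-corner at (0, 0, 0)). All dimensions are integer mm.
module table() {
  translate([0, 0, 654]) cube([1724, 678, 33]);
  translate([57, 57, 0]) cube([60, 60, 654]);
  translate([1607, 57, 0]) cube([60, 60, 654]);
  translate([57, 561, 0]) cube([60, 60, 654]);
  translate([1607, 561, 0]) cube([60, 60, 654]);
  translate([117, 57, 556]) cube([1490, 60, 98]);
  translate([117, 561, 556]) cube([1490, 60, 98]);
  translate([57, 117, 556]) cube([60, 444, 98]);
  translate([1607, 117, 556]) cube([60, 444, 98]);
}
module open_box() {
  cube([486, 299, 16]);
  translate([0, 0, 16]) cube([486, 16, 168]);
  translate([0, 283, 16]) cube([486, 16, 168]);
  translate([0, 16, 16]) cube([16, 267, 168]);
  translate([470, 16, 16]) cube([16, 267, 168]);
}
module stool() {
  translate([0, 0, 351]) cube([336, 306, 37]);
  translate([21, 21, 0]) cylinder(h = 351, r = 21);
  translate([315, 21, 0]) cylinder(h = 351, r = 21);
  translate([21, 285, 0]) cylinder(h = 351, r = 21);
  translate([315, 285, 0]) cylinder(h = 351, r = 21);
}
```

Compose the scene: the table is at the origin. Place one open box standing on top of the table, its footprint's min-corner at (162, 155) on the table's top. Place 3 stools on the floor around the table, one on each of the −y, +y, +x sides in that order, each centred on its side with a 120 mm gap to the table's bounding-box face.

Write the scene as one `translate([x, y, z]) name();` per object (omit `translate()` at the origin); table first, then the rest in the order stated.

table();
translate([162, 155, 687]) open_box();
translate([694, -426, 0]) stool();
translate([694, 798, 0]) stool();
translate([1844, 186, 0]) stool();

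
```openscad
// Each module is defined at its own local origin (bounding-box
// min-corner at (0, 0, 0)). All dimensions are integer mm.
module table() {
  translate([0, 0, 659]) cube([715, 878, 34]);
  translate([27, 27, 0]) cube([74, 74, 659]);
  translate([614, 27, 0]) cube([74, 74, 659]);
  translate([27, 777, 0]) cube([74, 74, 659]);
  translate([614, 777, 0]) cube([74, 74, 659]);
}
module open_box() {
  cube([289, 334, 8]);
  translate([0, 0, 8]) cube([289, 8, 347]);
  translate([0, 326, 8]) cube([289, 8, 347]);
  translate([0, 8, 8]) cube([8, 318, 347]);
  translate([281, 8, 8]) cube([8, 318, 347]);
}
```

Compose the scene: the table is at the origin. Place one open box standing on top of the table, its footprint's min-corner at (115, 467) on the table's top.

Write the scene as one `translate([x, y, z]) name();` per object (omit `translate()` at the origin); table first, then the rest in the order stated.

table();
translate([115, 467, 693]) open_box();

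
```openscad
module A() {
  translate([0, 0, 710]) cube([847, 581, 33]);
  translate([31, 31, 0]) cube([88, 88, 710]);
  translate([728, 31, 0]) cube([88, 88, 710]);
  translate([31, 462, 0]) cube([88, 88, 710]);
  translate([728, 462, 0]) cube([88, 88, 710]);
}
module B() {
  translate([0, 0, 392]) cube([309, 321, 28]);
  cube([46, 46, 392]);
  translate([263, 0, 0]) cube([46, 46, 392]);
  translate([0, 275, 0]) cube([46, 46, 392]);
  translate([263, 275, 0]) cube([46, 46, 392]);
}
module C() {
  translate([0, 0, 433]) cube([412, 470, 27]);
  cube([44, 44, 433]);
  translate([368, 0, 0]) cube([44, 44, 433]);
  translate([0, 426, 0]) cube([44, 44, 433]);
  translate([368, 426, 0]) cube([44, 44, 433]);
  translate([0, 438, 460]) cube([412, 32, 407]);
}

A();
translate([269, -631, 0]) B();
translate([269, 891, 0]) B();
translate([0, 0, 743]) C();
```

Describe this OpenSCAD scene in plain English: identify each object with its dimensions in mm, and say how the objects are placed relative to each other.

A is a table with a 847×581 mm rectangular top, 33 mm thick, top surface at z = 743 mm, supported by four 88×88 mm square legs, each inset 31 mm from the nearest pair of top edges, running from the floor.

B is a simple wooden stool: a rectangular seat 309 mm (x) by 321 mm (y), 28 mm thick, top face at z = 420 mm, on four square legs, each 46×46 mm in cross-section. The legs rest on z = 0, each flush with a corner of the seat.

C is a chair: 412×470 mm seat, 27 mm thick, top at z = 460 mm, on four 44 mm square corner legs flush with the seat edges. A 32 mm thick backrest slab spans the full seat width, extending 407 mm above the seat top, its back face flush with the seat's +y edge.

Two stools sit around the table at the −y, +y sides. The chair is on top of the table.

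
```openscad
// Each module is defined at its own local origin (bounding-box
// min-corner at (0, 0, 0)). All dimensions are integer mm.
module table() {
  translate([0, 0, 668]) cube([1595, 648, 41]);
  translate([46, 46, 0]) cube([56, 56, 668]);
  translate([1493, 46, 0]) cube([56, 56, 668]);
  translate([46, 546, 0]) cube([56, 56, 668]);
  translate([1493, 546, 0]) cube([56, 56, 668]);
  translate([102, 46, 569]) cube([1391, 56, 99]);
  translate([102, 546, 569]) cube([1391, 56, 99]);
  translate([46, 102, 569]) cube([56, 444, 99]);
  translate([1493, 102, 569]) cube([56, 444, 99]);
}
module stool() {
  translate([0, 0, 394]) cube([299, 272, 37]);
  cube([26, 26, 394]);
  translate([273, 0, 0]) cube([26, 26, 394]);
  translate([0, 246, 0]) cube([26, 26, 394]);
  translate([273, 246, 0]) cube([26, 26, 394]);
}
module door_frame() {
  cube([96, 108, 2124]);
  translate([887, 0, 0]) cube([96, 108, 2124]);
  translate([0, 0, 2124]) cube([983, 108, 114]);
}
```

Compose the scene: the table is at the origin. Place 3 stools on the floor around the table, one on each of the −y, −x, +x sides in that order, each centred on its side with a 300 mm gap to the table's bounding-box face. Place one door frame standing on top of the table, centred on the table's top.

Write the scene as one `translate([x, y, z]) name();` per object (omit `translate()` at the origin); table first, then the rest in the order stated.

table();
translate([648, -572, 0]) stool();
translate([-599, 188, 0]) stool();
translate([1895, 188, 0]) stool();
translate([306, 270, 709]) door_frame();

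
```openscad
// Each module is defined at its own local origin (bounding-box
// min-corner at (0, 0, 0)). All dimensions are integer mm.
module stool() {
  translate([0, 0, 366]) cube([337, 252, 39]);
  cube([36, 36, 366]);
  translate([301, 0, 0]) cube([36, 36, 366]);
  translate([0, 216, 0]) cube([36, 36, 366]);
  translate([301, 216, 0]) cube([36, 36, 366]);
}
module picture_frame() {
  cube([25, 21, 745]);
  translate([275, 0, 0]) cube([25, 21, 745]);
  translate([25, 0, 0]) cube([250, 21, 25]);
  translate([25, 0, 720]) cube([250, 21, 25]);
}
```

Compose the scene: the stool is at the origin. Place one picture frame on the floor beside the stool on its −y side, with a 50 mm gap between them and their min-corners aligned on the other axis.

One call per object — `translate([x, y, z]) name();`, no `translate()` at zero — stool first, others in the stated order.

stool();
translate([0, -71, 0]) picture_frame();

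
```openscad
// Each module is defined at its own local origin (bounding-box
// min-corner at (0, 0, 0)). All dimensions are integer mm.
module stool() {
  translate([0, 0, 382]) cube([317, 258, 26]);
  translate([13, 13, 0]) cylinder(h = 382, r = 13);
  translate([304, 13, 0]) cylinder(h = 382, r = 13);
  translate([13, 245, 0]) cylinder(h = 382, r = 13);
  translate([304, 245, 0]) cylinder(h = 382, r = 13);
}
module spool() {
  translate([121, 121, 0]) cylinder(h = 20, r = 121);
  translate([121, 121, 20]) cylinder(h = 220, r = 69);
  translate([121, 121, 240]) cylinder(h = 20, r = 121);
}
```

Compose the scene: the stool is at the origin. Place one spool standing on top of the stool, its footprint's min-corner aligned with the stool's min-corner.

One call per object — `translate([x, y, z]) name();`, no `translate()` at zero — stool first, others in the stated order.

stool();
translate([0, 0, 408]) spool();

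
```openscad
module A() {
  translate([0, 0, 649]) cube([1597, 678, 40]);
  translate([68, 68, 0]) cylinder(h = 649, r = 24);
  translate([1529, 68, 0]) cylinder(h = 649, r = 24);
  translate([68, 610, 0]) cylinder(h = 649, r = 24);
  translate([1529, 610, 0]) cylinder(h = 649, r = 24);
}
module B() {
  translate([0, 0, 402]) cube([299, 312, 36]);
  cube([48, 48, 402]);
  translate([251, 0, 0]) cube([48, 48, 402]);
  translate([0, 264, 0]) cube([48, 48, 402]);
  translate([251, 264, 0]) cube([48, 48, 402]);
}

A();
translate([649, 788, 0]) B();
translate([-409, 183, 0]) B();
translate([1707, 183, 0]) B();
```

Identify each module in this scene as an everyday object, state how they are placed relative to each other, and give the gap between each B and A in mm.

A is a table. B is a stool. Three stools sit around the table at the +y, −x, +x sides. The gap between each stool and the table is 110 mm.

Each stool's nearest face is 110 mm from the table's bounding box.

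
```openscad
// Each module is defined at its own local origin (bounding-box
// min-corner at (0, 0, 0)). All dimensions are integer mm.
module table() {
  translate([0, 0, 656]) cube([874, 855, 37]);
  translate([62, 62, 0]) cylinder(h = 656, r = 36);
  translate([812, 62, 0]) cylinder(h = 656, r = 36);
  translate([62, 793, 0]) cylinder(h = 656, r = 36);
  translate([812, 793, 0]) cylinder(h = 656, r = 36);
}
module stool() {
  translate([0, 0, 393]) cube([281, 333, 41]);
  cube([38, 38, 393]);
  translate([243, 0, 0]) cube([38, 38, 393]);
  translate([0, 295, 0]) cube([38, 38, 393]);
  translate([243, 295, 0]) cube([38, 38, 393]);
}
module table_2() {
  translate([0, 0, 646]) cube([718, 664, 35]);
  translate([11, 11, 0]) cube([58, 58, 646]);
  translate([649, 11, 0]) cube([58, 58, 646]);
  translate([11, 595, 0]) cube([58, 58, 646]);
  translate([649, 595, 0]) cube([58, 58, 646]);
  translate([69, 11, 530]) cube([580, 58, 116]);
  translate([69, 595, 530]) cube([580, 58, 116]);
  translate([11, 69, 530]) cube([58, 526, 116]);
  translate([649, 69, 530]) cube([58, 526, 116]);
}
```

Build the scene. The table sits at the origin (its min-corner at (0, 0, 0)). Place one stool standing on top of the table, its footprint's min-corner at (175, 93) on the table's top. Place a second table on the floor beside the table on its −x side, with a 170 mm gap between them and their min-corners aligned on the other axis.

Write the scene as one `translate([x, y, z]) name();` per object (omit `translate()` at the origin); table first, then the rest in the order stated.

table();
translate([175, 93, 693]) stool();
translate([-888, 0, 0]) table_2();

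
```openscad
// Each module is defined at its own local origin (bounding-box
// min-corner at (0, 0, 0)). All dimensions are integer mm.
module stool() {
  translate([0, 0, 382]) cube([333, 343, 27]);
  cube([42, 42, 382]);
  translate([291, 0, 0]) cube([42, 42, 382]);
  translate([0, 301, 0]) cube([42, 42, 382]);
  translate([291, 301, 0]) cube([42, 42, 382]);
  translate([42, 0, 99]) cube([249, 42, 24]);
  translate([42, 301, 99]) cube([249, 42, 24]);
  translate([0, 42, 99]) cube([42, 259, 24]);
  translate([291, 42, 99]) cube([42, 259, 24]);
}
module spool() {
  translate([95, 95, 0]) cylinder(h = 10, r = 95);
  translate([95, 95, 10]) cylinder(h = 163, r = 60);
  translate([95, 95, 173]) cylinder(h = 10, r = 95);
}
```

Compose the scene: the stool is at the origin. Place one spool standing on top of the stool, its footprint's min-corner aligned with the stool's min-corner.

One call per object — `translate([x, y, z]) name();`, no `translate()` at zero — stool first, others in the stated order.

stool();
translate([0, 0, 409]) spool();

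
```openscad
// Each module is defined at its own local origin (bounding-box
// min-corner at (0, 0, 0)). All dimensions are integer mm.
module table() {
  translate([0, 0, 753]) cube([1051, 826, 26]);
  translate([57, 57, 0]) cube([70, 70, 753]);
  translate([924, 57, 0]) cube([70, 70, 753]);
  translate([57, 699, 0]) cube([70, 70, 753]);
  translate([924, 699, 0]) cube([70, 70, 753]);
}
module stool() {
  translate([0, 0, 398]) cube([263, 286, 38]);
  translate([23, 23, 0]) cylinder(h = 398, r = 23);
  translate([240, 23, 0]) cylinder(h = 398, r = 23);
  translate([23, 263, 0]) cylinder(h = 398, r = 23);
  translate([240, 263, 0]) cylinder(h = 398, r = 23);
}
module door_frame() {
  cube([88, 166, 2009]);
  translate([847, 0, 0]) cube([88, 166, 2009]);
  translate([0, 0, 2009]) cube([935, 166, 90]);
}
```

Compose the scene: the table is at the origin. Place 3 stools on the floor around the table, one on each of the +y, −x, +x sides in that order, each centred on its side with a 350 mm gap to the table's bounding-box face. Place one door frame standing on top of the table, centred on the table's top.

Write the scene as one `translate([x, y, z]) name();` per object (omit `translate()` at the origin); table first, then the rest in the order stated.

table();
translate([394, 1176, 0]) stool();
translate([-613, 270, 0]) stool();
translate([1401, 270, 0]) stool();
translate([58, 330, 779]) door_frame();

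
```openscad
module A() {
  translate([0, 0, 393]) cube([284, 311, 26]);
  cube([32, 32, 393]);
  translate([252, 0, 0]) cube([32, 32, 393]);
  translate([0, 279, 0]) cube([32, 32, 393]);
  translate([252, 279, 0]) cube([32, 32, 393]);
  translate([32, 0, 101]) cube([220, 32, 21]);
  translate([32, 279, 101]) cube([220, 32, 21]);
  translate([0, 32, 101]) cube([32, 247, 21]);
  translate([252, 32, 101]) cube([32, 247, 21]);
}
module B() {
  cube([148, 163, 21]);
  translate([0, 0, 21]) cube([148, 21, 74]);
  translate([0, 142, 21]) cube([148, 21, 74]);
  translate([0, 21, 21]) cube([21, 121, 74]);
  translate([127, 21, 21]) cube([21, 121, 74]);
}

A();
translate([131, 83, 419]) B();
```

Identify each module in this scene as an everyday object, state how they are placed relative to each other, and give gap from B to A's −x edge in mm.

The open box's min-x is at 131; the stool's min-x is 0; gap = 131 mm.

A is a stool. B is an open box. The open box is on top of the stool. The gap from the open box to the stool's −x edge is 131 mm.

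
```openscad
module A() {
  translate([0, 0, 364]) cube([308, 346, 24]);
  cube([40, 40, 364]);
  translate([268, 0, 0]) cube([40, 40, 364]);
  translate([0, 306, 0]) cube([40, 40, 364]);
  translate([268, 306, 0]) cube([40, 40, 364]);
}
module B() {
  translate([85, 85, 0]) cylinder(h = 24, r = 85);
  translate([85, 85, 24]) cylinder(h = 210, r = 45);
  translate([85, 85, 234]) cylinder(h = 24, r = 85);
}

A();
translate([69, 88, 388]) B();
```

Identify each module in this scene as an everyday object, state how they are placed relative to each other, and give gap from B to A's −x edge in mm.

The spool's min-x is at 69; the stool's min-x is 0; gap = 69 mm.

A is a stool. B is a spool. The spool is on top of the stool, centred. The gap from the spool to the stool's −x edge is 69 mm.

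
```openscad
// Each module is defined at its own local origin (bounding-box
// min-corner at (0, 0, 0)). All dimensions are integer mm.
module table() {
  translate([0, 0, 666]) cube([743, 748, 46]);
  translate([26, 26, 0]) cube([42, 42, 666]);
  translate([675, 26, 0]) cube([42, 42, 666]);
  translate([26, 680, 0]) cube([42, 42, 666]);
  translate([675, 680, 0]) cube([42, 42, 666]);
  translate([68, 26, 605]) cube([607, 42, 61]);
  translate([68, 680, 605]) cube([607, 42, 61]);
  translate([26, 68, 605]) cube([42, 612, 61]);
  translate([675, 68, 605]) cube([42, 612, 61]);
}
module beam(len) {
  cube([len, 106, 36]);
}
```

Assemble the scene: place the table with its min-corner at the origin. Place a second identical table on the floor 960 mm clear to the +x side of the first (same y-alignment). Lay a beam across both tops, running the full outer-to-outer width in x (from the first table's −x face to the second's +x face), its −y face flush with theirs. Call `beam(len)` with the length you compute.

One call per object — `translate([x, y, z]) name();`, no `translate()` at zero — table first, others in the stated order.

table();
translate([1703, 0, 0]) table();
translate([0, 0, 712]) beam(2446);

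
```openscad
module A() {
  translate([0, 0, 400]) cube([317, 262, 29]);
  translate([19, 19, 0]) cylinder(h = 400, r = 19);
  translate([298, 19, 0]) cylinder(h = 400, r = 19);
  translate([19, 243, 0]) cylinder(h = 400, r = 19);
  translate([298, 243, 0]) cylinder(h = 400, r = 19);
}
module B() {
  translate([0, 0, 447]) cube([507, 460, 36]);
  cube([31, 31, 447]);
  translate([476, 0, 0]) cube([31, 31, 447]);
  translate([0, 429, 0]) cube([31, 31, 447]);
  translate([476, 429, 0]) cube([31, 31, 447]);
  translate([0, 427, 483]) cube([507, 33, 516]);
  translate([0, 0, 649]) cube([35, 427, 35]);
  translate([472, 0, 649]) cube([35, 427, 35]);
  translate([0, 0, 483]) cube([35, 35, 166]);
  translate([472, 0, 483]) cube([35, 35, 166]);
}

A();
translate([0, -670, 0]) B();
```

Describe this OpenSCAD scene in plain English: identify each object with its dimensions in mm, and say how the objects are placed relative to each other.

A is a simple wooden stool: a rectangular seat 317 mm (x) by 262 mm (y), 29 mm thick, top face at z = 429 mm, on four round legs, each 38 mm in diameter. The legs rest on z = 0, each leg's axis is inset half a diameter from the nearest pair of seat edges (so the leg's bounding box is flush with the corner).

B is a chair. The seat is a 507×460×36 mm slab with its top at z = 483 mm, on four 31×31 mm corner legs (flush with the seat edges, standing on z = 0). A flat backrest 33 mm thick, 516 mm tall, spans the full seat width and rises from the seat top along its +y edge, rear face flush with the rear of the seat. Two armrests of 35×35 mm section run along each side from the seat's front edge to the front of the backrest, top faces 201 mm above the seat top and outer faces flush with the seat's x-edges; a 35×35 mm post under the front of each armrest stands on the seat at the front corner.

The chair is on the floor beside the stool on its −y side.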